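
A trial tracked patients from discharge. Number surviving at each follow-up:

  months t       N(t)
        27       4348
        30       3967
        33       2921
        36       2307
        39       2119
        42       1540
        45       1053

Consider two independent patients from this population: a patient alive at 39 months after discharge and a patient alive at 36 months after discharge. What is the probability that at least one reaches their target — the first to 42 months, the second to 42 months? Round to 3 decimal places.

0.909

p₁ = N(42)/N(39) = 1540/2119 = 0.726758; p₂ = N(42)/N(36) = 1540/2307 = 0.667534.
P(at least one) = 1 − (1−p₁)(1−p₂) = 1 − 0.273242 × 0.332466 = 0.909156.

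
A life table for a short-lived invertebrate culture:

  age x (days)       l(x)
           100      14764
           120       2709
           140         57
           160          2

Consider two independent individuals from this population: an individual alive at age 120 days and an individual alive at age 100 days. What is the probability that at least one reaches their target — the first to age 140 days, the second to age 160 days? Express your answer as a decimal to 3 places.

p₁ = l(140)/l(120) = 57/2709 = 0.021041; p₂ = l(160)/l(100) = 2/14764 = 0.000135.
P(at least one) = 1 − (1−p₁)(1−p₂) = 1 − 0.978959 × 0.999865 = 0.021173.

0.021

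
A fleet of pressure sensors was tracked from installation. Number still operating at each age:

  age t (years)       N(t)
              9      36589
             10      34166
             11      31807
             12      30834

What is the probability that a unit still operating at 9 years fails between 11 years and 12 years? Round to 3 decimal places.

This is the probability of reaching 11 but not 12, conditional on being operational at 9: (N(11) − N(12)) / N(9).
= (31807 − 30834) / 36589 = 973 / 36589 = 0.026593.

0.027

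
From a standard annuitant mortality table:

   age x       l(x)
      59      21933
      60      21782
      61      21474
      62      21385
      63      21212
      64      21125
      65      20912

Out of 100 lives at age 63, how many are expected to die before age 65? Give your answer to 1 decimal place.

1.4

The relevant probability is 1 − 20912/21212 = 0.014143.
Expected number = 100 × 0.014143 = 1.4.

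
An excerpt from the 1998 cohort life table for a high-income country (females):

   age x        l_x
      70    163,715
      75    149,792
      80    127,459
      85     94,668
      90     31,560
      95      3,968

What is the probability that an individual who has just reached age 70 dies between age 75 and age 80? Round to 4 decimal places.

We want 5|5q70 = (l_75 − l_80)/l_70.
This is the probability of reaching 75 but not 80, conditional on being alive at 70: (l_75 − l_80) / l_70.
= (149,792 − 127,459) / 163,715 = 22,333 / 163,715 = 0.136414.

0.1364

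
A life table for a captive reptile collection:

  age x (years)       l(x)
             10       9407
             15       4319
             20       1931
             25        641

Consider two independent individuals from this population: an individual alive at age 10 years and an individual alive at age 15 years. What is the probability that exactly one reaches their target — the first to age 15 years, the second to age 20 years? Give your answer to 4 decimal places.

p₁ = l(15)/l(10) = 4319/9407 = 0.459126; p₂ = l(20)/l(15) = 1931/4319 = 0.447094.
P(exactly one) = p₁(1−p₂) + (1−p₁)p₂ = 0.253854 + 0.241822 = 0.495675.

0.4957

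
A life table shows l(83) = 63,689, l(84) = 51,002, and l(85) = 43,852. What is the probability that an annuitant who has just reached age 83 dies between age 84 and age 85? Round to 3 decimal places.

0.112

This is the probability of reaching 84 but not 85, conditional on being alive at 83: (l(84) − l(85)) / l(83).
= (51,002 − 43,852) / 63,689 = 7,150 / 63,689 = 0.112264.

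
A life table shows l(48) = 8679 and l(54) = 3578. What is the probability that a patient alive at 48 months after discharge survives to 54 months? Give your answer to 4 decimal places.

0.4123

The conditional survival probability is l(54)/l(48) = 3578/8679 = 0.412259.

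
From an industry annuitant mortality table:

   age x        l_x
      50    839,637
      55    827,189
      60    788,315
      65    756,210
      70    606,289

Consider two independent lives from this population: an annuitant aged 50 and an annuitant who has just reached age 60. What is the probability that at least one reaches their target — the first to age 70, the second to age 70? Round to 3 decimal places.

p₁ = l_70/l_50 = 606,289/839,637 = 0.722085; p₂ = l_70/l_60 = 606,289/788,315 = 0.769095.
P(at least one) = 1 − (1−p₁)(1−p₂) = 1 − 0.277915 × 0.230905 = 0.935828.

0.936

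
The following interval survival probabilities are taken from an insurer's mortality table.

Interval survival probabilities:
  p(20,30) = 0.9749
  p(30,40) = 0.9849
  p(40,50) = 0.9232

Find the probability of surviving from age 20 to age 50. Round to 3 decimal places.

0.886

P(survive 20→50) = 0.9749 × 0.9849 × 0.9232.
= 0.886437.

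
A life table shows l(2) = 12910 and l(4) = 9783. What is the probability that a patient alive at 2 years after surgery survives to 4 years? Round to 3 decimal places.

0.758

The conditional survival probability is l(4)/l(2) = 9783/12910 = 0.757785.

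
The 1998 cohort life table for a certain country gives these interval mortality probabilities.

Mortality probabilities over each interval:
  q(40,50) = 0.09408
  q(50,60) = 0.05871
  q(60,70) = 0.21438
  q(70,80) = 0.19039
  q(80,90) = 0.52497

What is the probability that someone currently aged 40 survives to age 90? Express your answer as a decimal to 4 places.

The overall survival probability is (1 − 0.09408) × (1 − 0.05871) × (1 − 0.21438) × (1 − 0.19039) × (1 − 0.52497).
= 0.90592 × 0.94129 × 0.78562 × 0.80961 × 0.47503 = 0.257646.

0.2576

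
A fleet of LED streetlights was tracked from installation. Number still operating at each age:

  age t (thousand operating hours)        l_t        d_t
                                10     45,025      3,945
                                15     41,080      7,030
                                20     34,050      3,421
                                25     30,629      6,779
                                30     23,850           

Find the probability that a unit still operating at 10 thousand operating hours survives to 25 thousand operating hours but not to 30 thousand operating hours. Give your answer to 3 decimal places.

0.151

This is the probability of reaching 25 but not 30, conditional on being operational at 10: (l_25 − l_30) / l_10.
= (30,629 − 23,850) / 45,025 = 6,779 / 45,025 = 0.150561.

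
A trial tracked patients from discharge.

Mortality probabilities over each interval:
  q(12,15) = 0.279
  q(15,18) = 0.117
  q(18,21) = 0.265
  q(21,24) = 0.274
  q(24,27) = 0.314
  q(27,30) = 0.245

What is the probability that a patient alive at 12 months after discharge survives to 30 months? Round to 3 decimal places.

Chaining the interval survival probabilities: (1 − 0.279) × (1 − 0.117) × (1 − 0.265) × (1 − 0.274) × (1 − 0.314) × (1 − 0.245).
= 0.721 × 0.883 × 0.735 × 0.726 × 0.686 × 0.755 = 0.175951.

0.176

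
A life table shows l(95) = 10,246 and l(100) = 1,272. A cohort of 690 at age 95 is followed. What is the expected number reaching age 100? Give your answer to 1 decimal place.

The relevant probability is 1,272/10,246 = 0.124146.
Expected number = 690 × 0.124146 = 85.7.

85.7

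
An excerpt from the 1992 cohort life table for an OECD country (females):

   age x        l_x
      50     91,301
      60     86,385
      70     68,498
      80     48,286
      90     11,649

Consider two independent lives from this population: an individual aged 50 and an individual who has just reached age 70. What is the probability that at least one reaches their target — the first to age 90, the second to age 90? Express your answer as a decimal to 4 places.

0.2760

p₁ = l_90/l_50 = 11,649/91,301 = 0.127589; p₂ = l_90/l_70 = 11,649/68,498 = 0.170063.
P(at least one) = 1 − (1−p₁)(1−p₂) = 1 − 0.872411 × 0.829937 = 0.275954.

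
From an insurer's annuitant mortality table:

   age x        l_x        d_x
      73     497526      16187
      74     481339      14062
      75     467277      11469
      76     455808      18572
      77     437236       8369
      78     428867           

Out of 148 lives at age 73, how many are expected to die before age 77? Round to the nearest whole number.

18

The relevant probability is 1 − 437236/497526 = 0.121180.
Expected number = 148 × 0.121180 = 18.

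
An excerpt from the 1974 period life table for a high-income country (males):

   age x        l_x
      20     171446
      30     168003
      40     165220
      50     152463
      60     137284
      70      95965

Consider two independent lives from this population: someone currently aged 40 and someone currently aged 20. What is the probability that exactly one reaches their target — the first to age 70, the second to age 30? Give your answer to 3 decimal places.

p₁ = l_70/l_40 = 95965/165220 = 0.580832; p₂ = l_30/l_20 = 168003/171446 = 0.979918.
P(exactly one) = p₁(1−p₂) + (1−p₁)p₂ = 0.011664 + 0.410750 = 0.422415.

0.422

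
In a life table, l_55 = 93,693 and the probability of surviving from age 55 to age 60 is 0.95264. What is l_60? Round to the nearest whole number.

l_60 = l_55 × p = 93,693 × 0.95264 = 89256.

89256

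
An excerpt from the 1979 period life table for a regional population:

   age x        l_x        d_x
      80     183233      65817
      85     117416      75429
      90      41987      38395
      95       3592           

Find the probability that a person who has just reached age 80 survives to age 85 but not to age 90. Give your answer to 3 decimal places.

0.412

We want 5|5q80 = (l_85 − l_90)/l_80.
This is the probability of reaching 85 but not 90, conditional on being alive at 80: (l_85 − l_90) / l_80.
= (117416 − 41987) / 183233 = 75429 / 183233 = 0.411656.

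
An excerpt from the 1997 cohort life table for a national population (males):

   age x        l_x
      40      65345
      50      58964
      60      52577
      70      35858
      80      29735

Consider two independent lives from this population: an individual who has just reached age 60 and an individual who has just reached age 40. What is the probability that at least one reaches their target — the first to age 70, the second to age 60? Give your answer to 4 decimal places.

0.9379

p₁ = l_70/l_60 = 35858/52577 = 0.682009; p₂ = l_60/l_40 = 52577/65345 = 0.804606.
P(at least one) = 1 − (1−p₁)(1−p₂) = 1 − 0.317991 × 0.195394 = 0.937866.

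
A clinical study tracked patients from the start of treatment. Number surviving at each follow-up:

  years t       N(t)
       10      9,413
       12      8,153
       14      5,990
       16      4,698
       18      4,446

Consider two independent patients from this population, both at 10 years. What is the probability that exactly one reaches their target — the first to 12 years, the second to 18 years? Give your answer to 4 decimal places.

0.5203

p₁ = N(12)/N(10) = 8,153/9,413 = 0.866143; p₂ = N(18)/N(10) = 4,446/9,413 = 0.472326.
P(exactly one) = p₁(1−p₂) + (1−p₁)p₂ = 0.457041 + 0.063224 = 0.520265.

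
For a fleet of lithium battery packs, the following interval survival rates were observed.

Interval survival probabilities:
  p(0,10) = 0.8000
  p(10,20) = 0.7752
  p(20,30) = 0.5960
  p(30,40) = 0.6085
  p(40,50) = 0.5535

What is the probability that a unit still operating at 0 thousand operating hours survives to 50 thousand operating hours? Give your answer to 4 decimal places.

0.1245

Survival from 0 to 50 is the product of surviving each interval: 0.8000 × 0.7752 × 0.5960 × 0.6085 × 0.5535.
= 0.124488.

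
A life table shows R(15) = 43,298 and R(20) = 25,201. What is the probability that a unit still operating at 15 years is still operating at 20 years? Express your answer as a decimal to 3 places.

The conditional survival probability is R(20)/R(15) = 25,201/43,298 = 0.582036.

0.582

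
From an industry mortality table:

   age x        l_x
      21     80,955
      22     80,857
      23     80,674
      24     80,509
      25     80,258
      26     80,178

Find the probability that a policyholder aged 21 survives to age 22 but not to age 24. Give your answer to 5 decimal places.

0.00430

This is the probability of reaching 22 but not 24, conditional on being alive at 21: (l_22 − l_24) / l_21.
= (80,857 − 80,509) / 80,955 = 348 / 80,955 = 0.004299.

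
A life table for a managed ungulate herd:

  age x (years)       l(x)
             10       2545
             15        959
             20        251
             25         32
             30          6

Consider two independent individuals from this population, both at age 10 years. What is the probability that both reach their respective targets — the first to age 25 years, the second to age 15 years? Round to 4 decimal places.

0.0047

p₁ = l(25)/l(10) = 32/2545 = 0.012574; p₂ = l(15)/l(10) = 959/2545 = 0.376817.
P(both) = p₁ × p₂ = 0.012574 × 0.376817 = 0.004738.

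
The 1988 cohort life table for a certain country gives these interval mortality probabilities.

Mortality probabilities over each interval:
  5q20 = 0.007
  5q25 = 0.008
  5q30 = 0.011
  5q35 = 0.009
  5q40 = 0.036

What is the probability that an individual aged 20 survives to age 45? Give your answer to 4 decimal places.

Survival from 20 to 45 is the product of surviving each interval: (1 − 0.007) × (1 − 0.008) × (1 − 0.011) × (1 − 0.009) × (1 − 0.036).
= 0.993 × 0.992 × 0.989 × 0.991 × 0.964 = 0.930696.

0.9307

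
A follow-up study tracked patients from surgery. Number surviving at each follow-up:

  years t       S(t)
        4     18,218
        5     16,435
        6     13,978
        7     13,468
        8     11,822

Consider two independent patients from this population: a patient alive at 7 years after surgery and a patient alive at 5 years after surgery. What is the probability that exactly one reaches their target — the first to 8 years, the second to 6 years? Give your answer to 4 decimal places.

0.2352

p₁ = S(8)/S(7) = 11,822/13,468 = 0.877784; p₂ = S(6)/S(5) = 13,978/16,435 = 0.850502.
P(exactly one) = p₁(1−p₂) + (1−p₁)p₂ = 0.131227 + 0.103945 = 0.235172.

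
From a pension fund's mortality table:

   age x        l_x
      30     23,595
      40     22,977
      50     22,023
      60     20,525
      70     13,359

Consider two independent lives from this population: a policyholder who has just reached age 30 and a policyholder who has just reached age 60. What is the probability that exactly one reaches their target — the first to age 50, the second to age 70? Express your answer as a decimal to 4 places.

0.3692

p₁ = l_50/l_30 = 22,023/23,595 = 0.933376; p₂ = l_70/l_60 = 13,359/20,525 = 0.650865.
P(exactly one) = p₁(1−p₂) + (1−p₁)p₂ = 0.325874 + 0.043363 = 0.369237.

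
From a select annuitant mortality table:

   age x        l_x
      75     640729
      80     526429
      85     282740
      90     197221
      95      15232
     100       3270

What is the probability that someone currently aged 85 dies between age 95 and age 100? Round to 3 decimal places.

0.042

We want 10|5q85 = (l_95 − l_100)/l_85.
This is the probability of reaching 95 but not 100, conditional on being alive at 85: (l_95 − l_100) / l_85.
= (15232 − 3270) / 282740 = 11962 / 282740 = 0.042307.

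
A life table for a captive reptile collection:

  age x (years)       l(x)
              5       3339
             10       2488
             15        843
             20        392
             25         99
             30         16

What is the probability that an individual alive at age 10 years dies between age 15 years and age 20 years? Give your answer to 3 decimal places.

This is the probability of reaching 15 but not 20, conditional on being alive at 10: (l(15) − l(20)) / l(10).
= (843 − 392) / 2488 = 451 / 2488 = 0.181270.

0.181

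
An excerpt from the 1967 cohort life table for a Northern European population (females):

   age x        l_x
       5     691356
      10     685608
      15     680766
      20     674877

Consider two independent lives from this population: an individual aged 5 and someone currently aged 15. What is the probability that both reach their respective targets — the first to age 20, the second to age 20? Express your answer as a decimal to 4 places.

0.9677

p₁ = l_20/l_5 = 674877/691356 = 0.976164; p₂ = l_20/l_15 = 674877/680766 = 0.991349.
P(both) = p₁ × p₂ = 0.976164 × 0.991349 = 0.967719.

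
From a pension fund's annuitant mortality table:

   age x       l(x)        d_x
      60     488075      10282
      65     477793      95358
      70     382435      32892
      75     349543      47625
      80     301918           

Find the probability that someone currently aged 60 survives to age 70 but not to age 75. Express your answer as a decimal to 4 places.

0.0674

This is the probability of reaching 70 but not 75, conditional on being alive at 60: (l(70) − l(75)) / l(60).
= (382435 − 349543) / 488075 = 32892 / 488075 = 0.067391.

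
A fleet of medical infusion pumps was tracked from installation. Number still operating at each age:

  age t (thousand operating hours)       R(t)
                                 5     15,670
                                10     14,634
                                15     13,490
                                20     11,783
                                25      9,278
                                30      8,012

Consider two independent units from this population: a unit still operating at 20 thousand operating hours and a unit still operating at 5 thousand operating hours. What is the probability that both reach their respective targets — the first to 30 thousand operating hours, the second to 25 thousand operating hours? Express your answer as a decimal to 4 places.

p₁ = R(30)/R(20) = 8,012/11,783 = 0.679963; p₂ = R(25)/R(5) = 9,278/15,670 = 0.592087.
P(both) = p₁ × p₂ = 0.679963 × 0.592087 = 0.402597.

0.4026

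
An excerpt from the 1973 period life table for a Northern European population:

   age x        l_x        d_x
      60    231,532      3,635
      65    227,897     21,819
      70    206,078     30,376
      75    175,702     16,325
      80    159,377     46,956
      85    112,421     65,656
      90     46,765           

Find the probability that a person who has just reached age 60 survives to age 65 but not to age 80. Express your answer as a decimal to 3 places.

We want 5|15q60 = (l_65 − l_80)/l_60.
This is the probability of reaching 65 but not 80, conditional on being alive at 60: (l_65 − l_80) / l_60.
= (227,897 − 159,377) / 231,532 = 68,520 / 231,532 = 0.295942.

0.296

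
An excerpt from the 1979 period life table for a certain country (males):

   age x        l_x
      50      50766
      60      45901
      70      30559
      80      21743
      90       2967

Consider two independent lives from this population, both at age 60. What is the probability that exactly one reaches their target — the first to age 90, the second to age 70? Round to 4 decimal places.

p₁ = l_90/l_60 = 2967/45901 = 0.064639; p₂ = l_70/l_60 = 30559/45901 = 0.665759.
P(exactly one) = p₁(1−p₂) + (1−p₁)p₂ = 0.021605 + 0.622725 = 0.644330.

0.6443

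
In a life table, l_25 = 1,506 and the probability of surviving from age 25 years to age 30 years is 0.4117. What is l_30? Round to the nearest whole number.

l_30 = l_25 × p = 1,506 × 0.4117 = 620.

620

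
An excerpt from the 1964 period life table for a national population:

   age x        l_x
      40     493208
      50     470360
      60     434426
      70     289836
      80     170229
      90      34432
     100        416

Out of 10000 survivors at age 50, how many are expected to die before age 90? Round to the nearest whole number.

The relevant probability is 1 − 34432/470360 = 0.926796.
Expected number = 10000 × 0.926796 = 9268.

9268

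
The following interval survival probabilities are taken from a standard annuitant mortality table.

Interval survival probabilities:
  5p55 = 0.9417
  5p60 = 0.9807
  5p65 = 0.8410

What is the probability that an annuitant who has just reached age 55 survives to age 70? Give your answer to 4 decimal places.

0.7767

Survival from 55 to 70 is the product of surviving each interval: 0.9417 × 0.9807 × 0.8410.
= 0.776685.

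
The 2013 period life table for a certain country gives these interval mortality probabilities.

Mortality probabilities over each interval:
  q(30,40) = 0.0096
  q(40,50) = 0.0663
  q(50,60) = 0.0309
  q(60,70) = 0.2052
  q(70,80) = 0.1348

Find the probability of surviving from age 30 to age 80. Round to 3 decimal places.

The overall survival probability is (1 − 0.0096) × (1 − 0.0663) × (1 − 0.0309) × (1 − 0.2052) × (1 − 0.1348).
= 0.9904 × 0.9337 × 0.9691 × 0.7948 × 0.8652 = 0.616256.

0.616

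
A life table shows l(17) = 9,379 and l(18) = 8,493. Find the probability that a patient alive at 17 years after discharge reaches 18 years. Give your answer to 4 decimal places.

The conditional survival probability is l(18)/l(17) = 8,493/9,379 = 0.905534.

0.9055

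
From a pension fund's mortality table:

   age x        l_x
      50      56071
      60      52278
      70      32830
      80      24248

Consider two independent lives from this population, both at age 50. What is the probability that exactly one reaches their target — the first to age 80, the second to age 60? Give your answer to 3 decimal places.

0.558

p₁ = l_80/l_50 = 24248/56071 = 0.432452; p₂ = l_60/l_50 = 52278/56071 = 0.932354.
P(exactly one) = p₁(1−p₂) + (1−p₁)p₂ = 0.029254 + 0.529156 = 0.558409.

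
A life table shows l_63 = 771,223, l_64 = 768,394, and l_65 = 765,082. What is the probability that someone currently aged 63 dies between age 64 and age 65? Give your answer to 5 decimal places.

This is the probability of reaching 64 but not 65, conditional on being alive at 63: (l_64 − l_65) / l_63.
= (768,394 − 765,082) / 771,223 = 3,312 / 771,223 = 0.004294.

0.00429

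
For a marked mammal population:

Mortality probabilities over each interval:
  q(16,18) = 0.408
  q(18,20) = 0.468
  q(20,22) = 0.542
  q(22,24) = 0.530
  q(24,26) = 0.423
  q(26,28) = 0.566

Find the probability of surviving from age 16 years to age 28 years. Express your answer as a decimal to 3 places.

0.017

The overall survival probability is (1 − 0.408) × (1 − 0.468) × (1 − 0.542) × (1 − 0.530) × (1 − 0.423) × (1 − 0.566).
= 0.592 × 0.532 × 0.458 × 0.470 × 0.577 × 0.434 = 0.016977.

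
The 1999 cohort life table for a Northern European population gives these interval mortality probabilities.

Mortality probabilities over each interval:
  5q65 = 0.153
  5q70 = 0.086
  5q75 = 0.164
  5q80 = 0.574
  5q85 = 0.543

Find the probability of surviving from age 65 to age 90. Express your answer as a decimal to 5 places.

The overall survival probability is (1 − 0.153) × (1 − 0.086) × (1 − 0.164) × (1 − 0.574) × (1 − 0.543).
= 0.847 × 0.914 × 0.836 × 0.426 × 0.457 = 0.125997.

0.12600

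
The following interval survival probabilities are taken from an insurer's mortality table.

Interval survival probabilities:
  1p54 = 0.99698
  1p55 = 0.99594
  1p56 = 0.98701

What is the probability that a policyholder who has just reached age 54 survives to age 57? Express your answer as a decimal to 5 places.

0.98003

Chaining the interval survival probabilities: 0.99698 × 0.99594 × 0.98701.
= 0.980034.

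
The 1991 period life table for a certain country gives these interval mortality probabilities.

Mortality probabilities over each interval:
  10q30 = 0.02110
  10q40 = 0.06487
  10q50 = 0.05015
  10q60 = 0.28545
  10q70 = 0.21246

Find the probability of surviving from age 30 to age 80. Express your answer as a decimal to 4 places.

The overall survival probability is (1 − 0.02110) × (1 − 0.06487) × (1 − 0.05015) × (1 − 0.28545) × (1 − 0.21246).
= 0.97890 × 0.93513 × 0.94985 × 0.71455 × 0.78754 = 0.489295.

0.4893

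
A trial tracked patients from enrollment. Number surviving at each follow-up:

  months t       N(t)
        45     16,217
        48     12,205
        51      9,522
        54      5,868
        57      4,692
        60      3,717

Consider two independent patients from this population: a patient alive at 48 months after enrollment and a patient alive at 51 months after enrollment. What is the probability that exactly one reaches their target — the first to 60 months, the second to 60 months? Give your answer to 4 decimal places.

p₁ = N(60)/N(48) = 3,717/12,205 = 0.304547; p₂ = N(60)/N(51) = 3,717/9,522 = 0.390359.
P(exactly one) = p₁(1−p₂) + (1−p₁)p₂ = 0.185664 + 0.271476 = 0.457141.

0.4571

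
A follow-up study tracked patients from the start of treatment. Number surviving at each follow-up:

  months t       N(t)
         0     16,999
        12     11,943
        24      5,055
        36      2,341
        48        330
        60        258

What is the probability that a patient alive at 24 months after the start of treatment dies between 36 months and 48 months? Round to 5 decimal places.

0.39782

This is the probability of reaching 36 but not 48, conditional on being alive at 24: (N(36) − N(48)) / N(24).
= (2,341 − 330) / 5,055 = 2,011 / 5,055 = 0.397824.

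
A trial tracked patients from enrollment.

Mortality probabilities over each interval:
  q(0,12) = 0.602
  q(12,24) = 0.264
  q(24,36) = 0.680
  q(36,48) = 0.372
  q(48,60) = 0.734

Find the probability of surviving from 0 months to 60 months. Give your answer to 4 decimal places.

Chaining the interval survival probabilities: (1 − 0.602) × (1 − 0.264) × (1 − 0.680) × (1 − 0.372) × (1 − 0.734).
= 0.398 × 0.736 × 0.320 × 0.628 × 0.266 = 0.015659.

0.0157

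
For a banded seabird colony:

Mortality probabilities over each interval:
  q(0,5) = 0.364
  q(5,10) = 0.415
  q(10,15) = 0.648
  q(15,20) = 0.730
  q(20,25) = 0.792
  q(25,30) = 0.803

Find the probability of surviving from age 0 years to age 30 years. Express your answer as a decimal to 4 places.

0.0014

Chaining the interval survival probabilities: (1 − 0.364) × (1 − 0.415) × (1 − 0.648) × (1 − 0.730) × (1 − 0.792) × (1 − 0.803).
= 0.636 × 0.585 × 0.352 × 0.270 × 0.208 × 0.197 = 0.001449.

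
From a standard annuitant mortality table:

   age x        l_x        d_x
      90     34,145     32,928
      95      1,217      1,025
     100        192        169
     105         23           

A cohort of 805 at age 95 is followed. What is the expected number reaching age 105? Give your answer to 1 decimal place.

15.2

The relevant probability is 23/1,217 = 0.018899.
Expected number = 805 × 0.018899 = 15.2.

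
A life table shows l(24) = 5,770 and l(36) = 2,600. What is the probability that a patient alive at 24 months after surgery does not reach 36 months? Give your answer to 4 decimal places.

P(die before 36 | alive at 24) = 1 − l(36)/l(24) = 1 − 2,600/5,770 = (3,170)/5,770 = 0.549393.

0.5494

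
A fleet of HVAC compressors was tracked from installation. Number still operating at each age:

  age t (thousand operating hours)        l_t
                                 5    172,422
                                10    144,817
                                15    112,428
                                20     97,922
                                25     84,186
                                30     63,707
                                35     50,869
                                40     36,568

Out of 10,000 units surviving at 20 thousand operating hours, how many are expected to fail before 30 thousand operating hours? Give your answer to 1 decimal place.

3494.1

The relevant probability is 1 − 63,707/97,922 = 0.349411.
Expected number = 10,000 × 0.349411 = 3494.1.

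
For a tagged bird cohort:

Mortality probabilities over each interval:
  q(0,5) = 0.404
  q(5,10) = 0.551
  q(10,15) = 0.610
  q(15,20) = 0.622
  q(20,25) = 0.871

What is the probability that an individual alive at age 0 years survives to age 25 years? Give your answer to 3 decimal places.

0.005

P(survive 0→25) = (1 − 0.404) × (1 − 0.551) × (1 − 0.610) × (1 − 0.622) × (1 − 0.871).
= 0.596 × 0.449 × 0.390 × 0.378 × 0.129 = 0.005089.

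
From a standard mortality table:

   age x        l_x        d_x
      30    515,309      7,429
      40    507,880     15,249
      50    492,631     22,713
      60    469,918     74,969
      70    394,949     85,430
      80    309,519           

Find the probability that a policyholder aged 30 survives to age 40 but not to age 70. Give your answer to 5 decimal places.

We want 10|30q30 = (l_40 − l_70)/l_30.
This is the probability of reaching 40 but not 70, conditional on being alive at 30: (l_40 − l_70) / l_30.
= (507,880 − 394,949) / 515,309 = 112,931 / 515,309 = 0.219152.

0.21915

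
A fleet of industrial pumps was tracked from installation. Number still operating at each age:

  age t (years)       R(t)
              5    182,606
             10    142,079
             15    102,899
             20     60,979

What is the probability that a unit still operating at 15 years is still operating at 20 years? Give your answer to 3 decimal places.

0.593

The conditional survival probability is R(20)/R(15) = 60,979/102,899 = 0.592610.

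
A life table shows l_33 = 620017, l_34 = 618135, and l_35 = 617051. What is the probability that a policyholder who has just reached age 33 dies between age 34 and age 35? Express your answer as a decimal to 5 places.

We want 1|1q33 = (l_34 − l_35)/l_33.
This is the probability of reaching 34 but not 35, conditional on being alive at 33: (l_34 − l_35) / l_33.
= (618135 − 617051) / 620017 = 1084 / 620017 = 0.001748.

0.00175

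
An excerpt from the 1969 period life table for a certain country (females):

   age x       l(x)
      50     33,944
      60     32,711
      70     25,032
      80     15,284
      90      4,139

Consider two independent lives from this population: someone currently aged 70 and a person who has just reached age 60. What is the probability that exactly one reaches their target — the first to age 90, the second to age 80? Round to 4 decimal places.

0.4781

p₁ = l(90)/l(70) = 4,139/25,032 = 0.165348; p₂ = l(80)/l(60) = 15,284/32,711 = 0.467243.
P(exactly one) = p₁(1−p₂) + (1−p₁)p₂ = 0.088090 + 0.389985 = 0.478076.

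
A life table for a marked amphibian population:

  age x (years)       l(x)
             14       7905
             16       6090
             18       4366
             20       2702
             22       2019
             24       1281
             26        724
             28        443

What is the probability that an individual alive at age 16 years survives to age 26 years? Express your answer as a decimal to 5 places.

0.11888

The conditional survival probability is l(26)/l(16) = 724/6090 = 0.118883.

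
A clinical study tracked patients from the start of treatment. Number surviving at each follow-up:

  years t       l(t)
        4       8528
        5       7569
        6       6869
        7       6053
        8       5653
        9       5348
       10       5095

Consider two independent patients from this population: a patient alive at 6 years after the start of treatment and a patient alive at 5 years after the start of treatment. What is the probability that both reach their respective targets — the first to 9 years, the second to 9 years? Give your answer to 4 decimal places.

p₁ = l(9)/l(6) = 5348/6869 = 0.778570; p₂ = l(9)/l(5) = 5348/7569 = 0.706566.
P(both) = p₁ × p₂ = 0.778570 × 0.706566 = 0.550111.

0.5501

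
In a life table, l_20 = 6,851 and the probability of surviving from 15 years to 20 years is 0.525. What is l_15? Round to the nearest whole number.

l_15 = l_20 / p = 6,851 / 0.525 = 13050.

13050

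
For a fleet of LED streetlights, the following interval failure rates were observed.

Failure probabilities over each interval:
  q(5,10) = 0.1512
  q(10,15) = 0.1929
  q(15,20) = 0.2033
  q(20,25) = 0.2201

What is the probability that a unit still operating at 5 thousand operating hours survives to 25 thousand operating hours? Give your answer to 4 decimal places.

0.4257

Survival from 5 to 25 is the product of surviving each interval: (1 − 0.1512) × (1 − 0.1929) × (1 − 0.2033) × (1 − 0.2201).
= 0.8488 × 0.8071 × 0.7967 × 0.7799 = 0.425664.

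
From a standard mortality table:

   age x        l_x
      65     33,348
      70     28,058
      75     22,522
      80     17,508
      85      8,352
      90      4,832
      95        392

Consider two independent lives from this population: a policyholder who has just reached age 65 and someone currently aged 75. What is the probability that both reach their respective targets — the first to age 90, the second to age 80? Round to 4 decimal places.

p₁ = l_90/l_65 = 4,832/33,348 = 0.144896; p₂ = l_80/l_75 = 17,508/22,522 = 0.777373.
P(both) = p₁ × p₂ = 0.144896 × 0.777373 = 0.112638.

0.1126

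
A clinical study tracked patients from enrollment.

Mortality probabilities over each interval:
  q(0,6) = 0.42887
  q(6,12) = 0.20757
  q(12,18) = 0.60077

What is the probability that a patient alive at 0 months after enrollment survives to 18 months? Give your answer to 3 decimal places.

0.181

Chaining the interval survival probabilities: (1 − 0.42887) × (1 − 0.20757) × (1 − 0.60077).
= 0.57113 × 0.79243 × 0.39923 = 0.180684.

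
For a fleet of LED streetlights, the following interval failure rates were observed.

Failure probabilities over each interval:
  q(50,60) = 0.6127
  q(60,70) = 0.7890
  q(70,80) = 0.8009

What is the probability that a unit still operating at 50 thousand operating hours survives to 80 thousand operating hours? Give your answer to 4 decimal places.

0.0163

Chaining the interval survival probabilities: (1 − 0.6127) × (1 − 0.7890) × (1 − 0.8009).
= 0.3873 × 0.2110 × 0.1991 = 0.016271.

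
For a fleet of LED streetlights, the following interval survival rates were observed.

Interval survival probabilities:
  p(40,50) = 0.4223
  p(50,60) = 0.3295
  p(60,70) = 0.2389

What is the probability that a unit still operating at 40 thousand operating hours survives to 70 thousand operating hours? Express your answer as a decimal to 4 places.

Survival from 40 to 70 is the product of surviving each interval: 0.4223 × 0.3295 × 0.2389.
= 0.033242.

0.0332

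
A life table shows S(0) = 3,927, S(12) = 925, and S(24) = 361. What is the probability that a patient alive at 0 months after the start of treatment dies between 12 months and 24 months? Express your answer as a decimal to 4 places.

0.1436

This is the probability of reaching 12 but not 24, conditional on being alive at 0: (S(12) − S(24)) / S(0).
= (925 − 361) / 3,927 = 564 / 3,927 = 0.143621.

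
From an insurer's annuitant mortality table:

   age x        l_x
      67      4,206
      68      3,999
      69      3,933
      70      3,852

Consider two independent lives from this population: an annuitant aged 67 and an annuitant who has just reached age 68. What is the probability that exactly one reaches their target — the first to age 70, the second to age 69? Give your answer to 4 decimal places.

p₁ = l_70/l_67 = 3,852/4,206 = 0.915835; p₂ = l_69/l_68 = 3,933/3,999 = 0.983496.
P(exactly one) = p₁(1−p₂) + (1−p₁)p₂ = 0.015115 + 0.082776 = 0.097891.

0.0979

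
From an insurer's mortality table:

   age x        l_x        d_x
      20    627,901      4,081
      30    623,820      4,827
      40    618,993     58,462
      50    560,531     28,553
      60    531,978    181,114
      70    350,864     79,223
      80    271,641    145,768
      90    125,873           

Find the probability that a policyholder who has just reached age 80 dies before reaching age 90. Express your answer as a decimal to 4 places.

P(die before 90 | alive at 80) = 1 − l_90/l_80 = 1 − 125,873/271,641 = (145,768)/271,641 = 0.536620.

0.5366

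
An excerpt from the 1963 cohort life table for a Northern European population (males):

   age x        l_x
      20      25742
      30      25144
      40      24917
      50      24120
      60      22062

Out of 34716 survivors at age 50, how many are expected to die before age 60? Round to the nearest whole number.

2962

The relevant probability is 1 − 22062/24120 = 0.085323.
Expected number = 34716 × 0.085323 = 2962.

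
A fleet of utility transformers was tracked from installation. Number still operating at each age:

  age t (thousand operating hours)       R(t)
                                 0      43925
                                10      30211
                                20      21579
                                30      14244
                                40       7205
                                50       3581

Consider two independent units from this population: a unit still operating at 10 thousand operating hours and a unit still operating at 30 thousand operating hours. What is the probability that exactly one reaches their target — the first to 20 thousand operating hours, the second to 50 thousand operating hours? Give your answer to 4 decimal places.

p₁ = R(20)/R(10) = 21579/30211 = 0.714276; p₂ = R(50)/R(30) = 3581/14244 = 0.251404.
P(exactly one) = p₁(1−p₂) + (1−p₁)p₂ = 0.534704 + 0.071832 = 0.606536.

0.6065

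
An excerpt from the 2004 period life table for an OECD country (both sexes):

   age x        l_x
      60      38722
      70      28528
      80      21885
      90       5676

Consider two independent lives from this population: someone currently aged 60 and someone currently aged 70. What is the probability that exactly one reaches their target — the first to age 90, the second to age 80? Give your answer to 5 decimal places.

p₁ = l_90/l_60 = 5676/38722 = 0.146583; p₂ = l_80/l_70 = 21885/28528 = 0.767141.
P(exactly one) = p₁(1−p₂) + (1−p₁)p₂ = 0.034133 + 0.654691 = 0.688824.

0.68882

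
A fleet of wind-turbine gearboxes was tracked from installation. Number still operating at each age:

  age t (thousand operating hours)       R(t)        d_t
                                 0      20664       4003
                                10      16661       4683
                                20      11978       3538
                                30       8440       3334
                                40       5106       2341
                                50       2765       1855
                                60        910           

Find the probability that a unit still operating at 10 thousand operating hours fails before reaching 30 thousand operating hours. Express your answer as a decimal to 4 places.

0.4934

P(fail before 30 | operational at 10) = 1 − R(30)/R(10) = 1 − 8440/16661 = (8221)/16661 = 0.493428.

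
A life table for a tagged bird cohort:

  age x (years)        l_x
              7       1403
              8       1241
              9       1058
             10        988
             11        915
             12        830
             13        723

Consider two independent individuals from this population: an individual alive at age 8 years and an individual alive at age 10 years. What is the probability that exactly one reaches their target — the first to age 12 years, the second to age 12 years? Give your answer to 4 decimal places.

p₁ = l_12/l_8 = 830/1241 = 0.668815; p₂ = l_12/l_10 = 830/988 = 0.840081.
P(exactly one) = p₁(1−p₂) + (1−p₁)p₂ = 0.106956 + 0.278222 = 0.385178.

0.3852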